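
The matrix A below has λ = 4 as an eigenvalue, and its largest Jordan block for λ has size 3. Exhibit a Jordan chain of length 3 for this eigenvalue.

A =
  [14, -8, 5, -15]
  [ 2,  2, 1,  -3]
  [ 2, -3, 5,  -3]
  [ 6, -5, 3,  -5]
A Jordan chain for λ = 4 of length 3:
v_1 = (4, 0, -2, 2)ᵀ
v_2 = (10, 2, 2, 6)ᵀ
v_3 = (1, 0, 0, 0)ᵀ

Let N = A − (4)·I. We want v_3 with N^3 v_3 = 0 but N^2 v_3 ≠ 0; then v_{j-1} := N · v_j for j = 3, …, 2.

Pick v_3 = (1, 0, 0, 0)ᵀ.
Then v_2 = N · v_3 = (10, 2, 2, 6)ᵀ.
Then v_1 = N · v_2 = (4, 0, -2, 2)ᵀ.

Sanity check: (A − (4)·I) v_1 = (0, 0, 0, 0)ᵀ = 0. ✓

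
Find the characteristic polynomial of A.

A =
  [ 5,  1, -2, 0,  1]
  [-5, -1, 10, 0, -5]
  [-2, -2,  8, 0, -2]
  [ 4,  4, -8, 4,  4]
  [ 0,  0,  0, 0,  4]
x^5 - 20*x^4 + 160*x^3 - 640*x^2 + 1280*x - 1024

Expanding det(x·I − A) (e.g. by cofactor expansion or by noting that A is similar to its Jordan form J, which has the same characteristic polynomial as A) gives
  χ_A(x) = x^5 - 20*x^4 + 160*x^3 - 640*x^2 + 1280*x - 1024
which factors as (x - 4)^5. The eigenvalues (with algebraic multiplicities) are λ = 4 with multiplicity 5.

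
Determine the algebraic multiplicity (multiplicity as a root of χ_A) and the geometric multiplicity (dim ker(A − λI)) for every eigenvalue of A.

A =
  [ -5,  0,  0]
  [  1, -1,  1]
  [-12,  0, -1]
λ = -5: alg = 1, geom = 1; λ = -1: alg = 2, geom = 1

Step 1 — factor the characteristic polynomial to read off the algebraic multiplicities:
  χ_A(x) = (x + 1)^2*(x + 5)

Step 2 — compute geometric multiplicities via the rank-nullity identity g(λ) = n − rank(A − λI):
  rank(A − (-5)·I) = 2, so dim ker(A − (-5)·I) = n − 2 = 1
  rank(A − (-1)·I) = 2, so dim ker(A − (-1)·I) = n − 2 = 1

Summary:
  λ = -5: algebraic multiplicity = 1, geometric multiplicity = 1
  λ = -1: algebraic multiplicity = 2, geometric multiplicity = 1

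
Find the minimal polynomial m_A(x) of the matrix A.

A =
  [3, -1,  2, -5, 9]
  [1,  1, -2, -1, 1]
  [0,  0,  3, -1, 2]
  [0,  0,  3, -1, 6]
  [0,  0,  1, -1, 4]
x^2 - 4*x + 4

The characteristic polynomial is χ_A(x) = (x - 2)^5, so the eigenvalues are known. The minimal polynomial is
  m_A(x) = Π_λ (x − λ)^{k_λ}
where k_λ is the size of the *largest* Jordan block for λ (equivalently, the smallest k with (A − λI)^k v = 0 for every generalised eigenvector v of λ).

  λ = 2: largest Jordan block has size 2, contributing (x − 2)^2

So m_A(x) = (x - 2)^2 = x^2 - 4*x + 4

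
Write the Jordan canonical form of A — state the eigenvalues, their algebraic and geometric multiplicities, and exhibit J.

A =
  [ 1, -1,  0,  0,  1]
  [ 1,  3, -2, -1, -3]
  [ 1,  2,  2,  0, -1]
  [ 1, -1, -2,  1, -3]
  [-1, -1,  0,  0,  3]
J_3(2) ⊕ J_2(2)

The characteristic polynomial is
  det(x·I − A) = x^5 - 10*x^4 + 40*x^3 - 80*x^2 + 80*x - 32 = (x - 2)^5

Eigenvalues and multiplicities (the geometric multiplicity of λ is n − rank(A − λI), which equals the number of Jordan blocks for λ):
  λ = 2: algebraic multiplicity = 5, geometric multiplicity = 2

Determining the block sizes for each eigenvalue:
  λ = 2: with am = 5 and gm = 2, the partition is not yet determined (e.g. several partitions of 5 into 2 parts exist). Let N = A − (2)·I. Computing rank(N^1) = 3, rank(N^2) = 1, rank(N^3) = 0; the number of blocks of size ≥ j is rank(N^{j−1}) − rank(N^j), giving [2, 2, 1]. So we have 1 block(s) of size 3, 1 block(s) of size 2 → block sizes [3, 2]

Assembling the blocks gives a Jordan form
J =
  [2, 1, 0, 0, 0]
  [0, 2, 1, 0, 0]
  [0, 0, 2, 0, 0]
  [0, 0, 0, 2, 1]
  [0, 0, 0, 0, 2]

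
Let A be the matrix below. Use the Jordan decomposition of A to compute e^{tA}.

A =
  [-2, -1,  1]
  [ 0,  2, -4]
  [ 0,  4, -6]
e^{tA} =
  [exp(-2*t), -t*exp(-2*t), t*exp(-2*t)]
  [0, 4*t*exp(-2*t) + exp(-2*t), -4*t*exp(-2*t)]
  [0, 4*t*exp(-2*t), -4*t*exp(-2*t) + exp(-2*t)]

Strategy: write A = P · J · P⁻¹ where J is a Jordan canonical form, so e^{tA} = P · e^{tJ} · P⁻¹, and e^{tJ} can be computed block-by-block.

A has Jordan form
J =
  [-2,  1,  0]
  [ 0, -2,  0]
  [ 0,  0, -2]
(up to reordering of blocks).

Per-block formulas:
  For a 1×1 block at λ = -2: exp(t · [-2]) = [e^(-2t)].
  For a 2×2 Jordan block J_2(-2): exp(t · J_2(-2)) = e^(-2t)·(I + t·N), where N is the 2×2 nilpotent shift.

After assembling e^{tJ} and conjugating by P, we get:

e^{tA} =
  [exp(-2*t), -t*exp(-2*t), t*exp(-2*t)]
  [0, 4*t*exp(-2*t) + exp(-2*t), -4*t*exp(-2*t)]
  [0, 4*t*exp(-2*t), -4*t*exp(-2*t) + exp(-2*t)]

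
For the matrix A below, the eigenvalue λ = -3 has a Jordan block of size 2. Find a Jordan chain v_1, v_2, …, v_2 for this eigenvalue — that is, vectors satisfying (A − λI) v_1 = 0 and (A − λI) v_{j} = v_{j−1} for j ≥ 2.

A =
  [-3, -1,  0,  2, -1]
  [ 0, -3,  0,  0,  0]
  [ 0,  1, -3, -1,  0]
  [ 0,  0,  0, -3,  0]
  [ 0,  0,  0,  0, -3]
A Jordan chain for λ = -3 of length 2:
v_1 = (-1, 0, 1, 0, 0)ᵀ
v_2 = (0, 1, 0, 0, 0)ᵀ

Let N = A − (-3)·I. We want v_2 with N^2 v_2 = 0 but N^1 v_2 ≠ 0; then v_{j-1} := N · v_j for j = 2, …, 2.

Pick v_2 = (0, 1, 0, 0, 0)ᵀ.
Then v_1 = N · v_2 = (-1, 0, 1, 0, 0)ᵀ.

Sanity check: (A − (-3)·I) v_1 = (0, 0, 0, 0, 0)ᵀ = 0. ✓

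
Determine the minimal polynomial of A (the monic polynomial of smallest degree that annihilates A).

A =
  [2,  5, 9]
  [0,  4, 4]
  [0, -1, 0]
x^3 - 6*x^2 + 12*x - 8

The characteristic polynomial is χ_A(x) = (x - 2)^3, so the eigenvalues are known. The minimal polynomial is
  m_A(x) = Π_λ (x − λ)^{k_λ}
where k_λ is the size of the *largest* Jordan block for λ (equivalently, the smallest k with (A − λI)^k v = 0 for every generalised eigenvector v of λ).

  λ = 2: largest Jordan block has size 3, contributing (x − 2)^3

So m_A(x) = (x - 2)^3 = x^3 - 6*x^2 + 12*x - 8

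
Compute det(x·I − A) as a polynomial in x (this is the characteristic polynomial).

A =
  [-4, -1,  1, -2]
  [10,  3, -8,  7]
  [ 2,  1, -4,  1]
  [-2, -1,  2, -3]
x^4 + 8*x^3 + 24*x^2 + 32*x + 16

Expanding det(x·I − A) (e.g. by cofactor expansion or by noting that A is similar to its Jordan form J, which has the same characteristic polynomial as A) gives
  χ_A(x) = x^4 + 8*x^3 + 24*x^2 + 32*x + 16
which factors as (x + 2)^4. The eigenvalues (with algebraic multiplicities) are λ = -2 with multiplicity 4.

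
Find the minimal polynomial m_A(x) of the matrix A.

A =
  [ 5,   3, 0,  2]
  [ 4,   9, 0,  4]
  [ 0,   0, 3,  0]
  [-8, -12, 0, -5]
x^2 - 6*x + 9

The characteristic polynomial is χ_A(x) = (x - 3)^4, so the eigenvalues are known. The minimal polynomial is
  m_A(x) = Π_λ (x − λ)^{k_λ}
where k_λ is the size of the *largest* Jordan block for λ (equivalently, the smallest k with (A − λI)^k v = 0 for every generalised eigenvector v of λ).

  λ = 3: largest Jordan block has size 2, contributing (x − 3)^2

So m_A(x) = (x - 3)^2 = x^2 - 6*x + 9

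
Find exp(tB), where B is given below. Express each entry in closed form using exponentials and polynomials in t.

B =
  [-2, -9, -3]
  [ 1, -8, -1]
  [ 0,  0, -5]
e^{tB} =
  [3*t*exp(-5*t) + exp(-5*t), -9*t*exp(-5*t), -3*t*exp(-5*t)]
  [t*exp(-5*t), -3*t*exp(-5*t) + exp(-5*t), -t*exp(-5*t)]
  [0, 0, exp(-5*t)]

Strategy: write B = P · J · P⁻¹ where J is a Jordan canonical form, so e^{tB} = P · e^{tJ} · P⁻¹, and e^{tJ} can be computed block-by-block.

B has Jordan form
J =
  [-5,  1,  0]
  [ 0, -5,  0]
  [ 0,  0, -5]
(up to reordering of blocks).

Per-block formulas:
  For a 1×1 block at λ = -5: exp(t · [-5]) = [e^(-5t)].
  For a 2×2 Jordan block J_2(-5): exp(t · J_2(-5)) = e^(-5t)·(I + t·N), where N is the 2×2 nilpotent shift.

After assembling e^{tJ} and conjugating by P, we get:

e^{tB} =
  [3*t*exp(-5*t) + exp(-5*t), -9*t*exp(-5*t), -3*t*exp(-5*t)]
  [t*exp(-5*t), -3*t*exp(-5*t) + exp(-5*t), -t*exp(-5*t)]
  [0, 0, exp(-5*t)]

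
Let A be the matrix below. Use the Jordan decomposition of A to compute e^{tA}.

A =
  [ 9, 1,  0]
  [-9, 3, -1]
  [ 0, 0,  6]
e^{tA} =
  [3*t*exp(6*t) + exp(6*t), t*exp(6*t), -t^2*exp(6*t)/2]
  [-9*t*exp(6*t), -3*t*exp(6*t) + exp(6*t), 3*t^2*exp(6*t)/2 - t*exp(6*t)]
  [0, 0, exp(6*t)]

Strategy: write A = P · J · P⁻¹ where J is a Jordan canonical form, so e^{tA} = P · e^{tJ} · P⁻¹, and e^{tJ} can be computed block-by-block.

A has Jordan form
J =
  [6, 1, 0]
  [0, 6, 1]
  [0, 0, 6]
(up to reordering of blocks).

Per-block formulas:
  For a 3×3 Jordan block J_3(6): exp(t · J_3(6)) = e^(6t)·(I + t·N + (t^2/2)·N^2), where N is the 3×3 nilpotent shift.

After assembling e^{tJ} and conjugating by P, we get:

e^{tA} =
  [3*t*exp(6*t) + exp(6*t), t*exp(6*t), -t^2*exp(6*t)/2]
  [-9*t*exp(6*t), -3*t*exp(6*t) + exp(6*t), 3*t^2*exp(6*t)/2 - t*exp(6*t)]
  [0, 0, exp(6*t)]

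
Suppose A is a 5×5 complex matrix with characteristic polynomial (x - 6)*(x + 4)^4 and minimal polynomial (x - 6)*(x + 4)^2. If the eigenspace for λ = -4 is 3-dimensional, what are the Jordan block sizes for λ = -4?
Block sizes for λ = -4: [2, 1, 1]

Step 1 — from the characteristic polynomial, algebraic multiplicity of λ = -4 is 4. From dim ker(A − (-4)·I) = 3, there are exactly 3 Jordan blocks for λ = -4.
Step 2 — from the minimal polynomial, the factor (x + 4)^2 tells us the largest block for λ = -4 has size 2.
Step 3 — with total size 4, 3 blocks, and largest block 2, the block sizes (in nonincreasing order) are [2, 1, 1].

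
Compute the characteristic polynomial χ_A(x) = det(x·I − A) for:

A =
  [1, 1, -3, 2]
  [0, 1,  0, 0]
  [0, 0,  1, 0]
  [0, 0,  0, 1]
x^4 - 4*x^3 + 6*x^2 - 4*x + 1

Expanding det(x·I − A) (e.g. by cofactor expansion or by noting that A is similar to its Jordan form J, which has the same characteristic polynomial as A) gives
  χ_A(x) = x^4 - 4*x^3 + 6*x^2 - 4*x + 1
which factors as (x - 1)^4. The eigenvalues (with algebraic multiplicities) are λ = 1 with multiplicity 4.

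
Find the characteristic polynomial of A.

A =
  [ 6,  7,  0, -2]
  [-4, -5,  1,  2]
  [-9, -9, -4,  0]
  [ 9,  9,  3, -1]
x^4 + 4*x^3 + 6*x^2 + 4*x + 1

Expanding det(x·I − A) (e.g. by cofactor expansion or by noting that A is similar to its Jordan form J, which has the same characteristic polynomial as A) gives
  χ_A(x) = x^4 + 4*x^3 + 6*x^2 + 4*x + 1
which factors as (x + 1)^4. The eigenvalues (with algebraic multiplicities) are λ = -1 with multiplicity 4.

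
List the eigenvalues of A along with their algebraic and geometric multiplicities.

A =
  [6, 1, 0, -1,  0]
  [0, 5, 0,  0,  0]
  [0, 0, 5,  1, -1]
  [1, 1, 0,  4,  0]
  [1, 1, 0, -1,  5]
λ = 5: alg = 5, geom = 3

Step 1 — factor the characteristic polynomial to read off the algebraic multiplicities:
  χ_A(x) = (x - 5)^5

Step 2 — compute geometric multiplicities via the rank-nullity identity g(λ) = n − rank(A − λI):
  rank(A − (5)·I) = 2, so dim ker(A − (5)·I) = n − 2 = 3

Summary:
  λ = 5: algebraic multiplicity = 5, geometric multiplicity = 3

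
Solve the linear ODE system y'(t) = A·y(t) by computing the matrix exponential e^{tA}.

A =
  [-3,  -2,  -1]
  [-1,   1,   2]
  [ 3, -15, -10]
e^{tA} =
  [t*exp(-4*t) + exp(-4*t), 3*t^2*exp(-4*t)/2 - 2*t*exp(-4*t), t^2*exp(-4*t)/2 - t*exp(-4*t)]
  [-t*exp(-4*t), -3*t^2*exp(-4*t)/2 + 5*t*exp(-4*t) + exp(-4*t), -t^2*exp(-4*t)/2 + 2*t*exp(-4*t)]
  [3*t*exp(-4*t), 9*t^2*exp(-4*t)/2 - 15*t*exp(-4*t), 3*t^2*exp(-4*t)/2 - 6*t*exp(-4*t) + exp(-4*t)]

Strategy: write A = P · J · P⁻¹ where J is a Jordan canonical form, so e^{tA} = P · e^{tJ} · P⁻¹, and e^{tJ} can be computed block-by-block.

A has Jordan form
J =
  [-4,  1,  0]
  [ 0, -4,  1]
  [ 0,  0, -4]
(up to reordering of blocks).

Per-block formulas:
  For a 3×3 Jordan block J_3(-4): exp(t · J_3(-4)) = e^(-4t)·(I + t·N + (t^2/2)·N^2), where N is the 3×3 nilpotent shift.

After assembling e^{tJ} and conjugating by P, we get:

e^{tA} =
  [t*exp(-4*t) + exp(-4*t), 3*t^2*exp(-4*t)/2 - 2*t*exp(-4*t), t^2*exp(-4*t)/2 - t*exp(-4*t)]
  [-t*exp(-4*t), -3*t^2*exp(-4*t)/2 + 5*t*exp(-4*t) + exp(-4*t), -t^2*exp(-4*t)/2 + 2*t*exp(-4*t)]
  [3*t*exp(-4*t), 9*t^2*exp(-4*t)/2 - 15*t*exp(-4*t), 3*t^2*exp(-4*t)/2 - 6*t*exp(-4*t) + exp(-4*t)]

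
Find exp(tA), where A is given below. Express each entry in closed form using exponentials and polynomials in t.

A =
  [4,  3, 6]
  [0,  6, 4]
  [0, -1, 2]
e^{tA} =
  [exp(4*t), 3*t*exp(4*t), 6*t*exp(4*t)]
  [0, 2*t*exp(4*t) + exp(4*t), 4*t*exp(4*t)]
  [0, -t*exp(4*t), -2*t*exp(4*t) + exp(4*t)]

Strategy: write A = P · J · P⁻¹ where J is a Jordan canonical form, so e^{tA} = P · e^{tJ} · P⁻¹, and e^{tJ} can be computed block-by-block.

A has Jordan form
J =
  [4, 1, 0]
  [0, 4, 0]
  [0, 0, 4]
(up to reordering of blocks).

Per-block formulas:
  For a 1×1 block at λ = 4: exp(t · [4]) = [e^(4t)].
  For a 2×2 Jordan block J_2(4): exp(t · J_2(4)) = e^(4t)·(I + t·N), where N is the 2×2 nilpotent shift.

After assembling e^{tJ} and conjugating by P, we get:

e^{tA} =
  [exp(4*t), 3*t*exp(4*t), 6*t*exp(4*t)]
  [0, 2*t*exp(4*t) + exp(4*t), 4*t*exp(4*t)]
  [0, -t*exp(4*t), -2*t*exp(4*t) + exp(4*t)]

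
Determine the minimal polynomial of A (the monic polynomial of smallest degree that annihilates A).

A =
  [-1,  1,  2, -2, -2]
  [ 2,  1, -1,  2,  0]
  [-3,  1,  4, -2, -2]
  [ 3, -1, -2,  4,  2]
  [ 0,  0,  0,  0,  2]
x^3 - 6*x^2 + 12*x - 8

The characteristic polynomial is χ_A(x) = (x - 2)^5, so the eigenvalues are known. The minimal polynomial is
  m_A(x) = Π_λ (x − λ)^{k_λ}
where k_λ is the size of the *largest* Jordan block for λ (equivalently, the smallest k with (A − λI)^k v = 0 for every generalised eigenvector v of λ).

  λ = 2: largest Jordan block has size 3, contributing (x − 2)^3

So m_A(x) = (x - 2)^3 = x^3 - 6*x^2 + 12*x - 8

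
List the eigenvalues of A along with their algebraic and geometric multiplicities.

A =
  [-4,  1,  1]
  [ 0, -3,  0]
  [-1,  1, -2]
λ = -3: alg = 3, geom = 2

Step 1 — factor the characteristic polynomial to read off the algebraic multiplicities:
  χ_A(x) = (x + 3)^3

Step 2 — compute geometric multiplicities via the rank-nullity identity g(λ) = n − rank(A − λI):
  rank(A − (-3)·I) = 1, so dim ker(A − (-3)·I) = n − 1 = 2

Summary:
  λ = -3: algebraic multiplicity = 3, geometric multiplicity = 2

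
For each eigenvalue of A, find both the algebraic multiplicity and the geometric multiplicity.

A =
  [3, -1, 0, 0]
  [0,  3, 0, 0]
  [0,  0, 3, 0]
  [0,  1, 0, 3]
λ = 3: alg = 4, geom = 3

Step 1 — factor the characteristic polynomial to read off the algebraic multiplicities:
  χ_A(x) = (x - 3)^4

Step 2 — compute geometric multiplicities via the rank-nullity identity g(λ) = n − rank(A − λI):
  rank(A − (3)·I) = 1, so dim ker(A − (3)·I) = n − 1 = 3

Summary:
  λ = 3: algebraic multiplicity = 4, geometric multiplicity = 3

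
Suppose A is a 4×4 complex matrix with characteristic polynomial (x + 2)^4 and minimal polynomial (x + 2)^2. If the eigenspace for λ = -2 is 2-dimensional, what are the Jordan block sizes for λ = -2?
Block sizes for λ = -2: [2, 2]

Step 1 — from the characteristic polynomial, algebraic multiplicity of λ = -2 is 4. From dim ker(A − (-2)·I) = 2, there are exactly 2 Jordan blocks for λ = -2.
Step 2 — from the minimal polynomial, the factor (x + 2)^2 tells us the largest block for λ = -2 has size 2.
Step 3 — with total size 4, 2 blocks, and largest block 2, the block sizes (in nonincreasing order) are [2, 2].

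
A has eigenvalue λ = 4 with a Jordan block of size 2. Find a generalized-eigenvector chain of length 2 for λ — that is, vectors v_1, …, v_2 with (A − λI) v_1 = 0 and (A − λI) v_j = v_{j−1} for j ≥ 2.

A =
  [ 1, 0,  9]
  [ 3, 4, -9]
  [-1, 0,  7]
A Jordan chain for λ = 4 of length 2:
v_1 = (-3, 3, -1)ᵀ
v_2 = (1, 0, 0)ᵀ

Let N = A − (4)·I. We want v_2 with N^2 v_2 = 0 but N^1 v_2 ≠ 0; then v_{j-1} := N · v_j for j = 2, …, 2.

Pick v_2 = (1, 0, 0)ᵀ.
Then v_1 = N · v_2 = (-3, 3, -1)ᵀ.

Sanity check: (A − (4)·I) v_1 = (0, 0, 0)ᵀ = 0. ✓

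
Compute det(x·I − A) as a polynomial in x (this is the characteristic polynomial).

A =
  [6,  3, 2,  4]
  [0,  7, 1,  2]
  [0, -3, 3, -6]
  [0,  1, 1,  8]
x^4 - 24*x^3 + 216*x^2 - 864*x + 1296

Expanding det(x·I − A) (e.g. by cofactor expansion or by noting that A is similar to its Jordan form J, which has the same characteristic polynomial as A) gives
  χ_A(x) = x^4 - 24*x^3 + 216*x^2 - 864*x + 1296
which factors as (x - 6)^4. The eigenvalues (with algebraic multiplicities) are λ = 6 with multiplicity 4.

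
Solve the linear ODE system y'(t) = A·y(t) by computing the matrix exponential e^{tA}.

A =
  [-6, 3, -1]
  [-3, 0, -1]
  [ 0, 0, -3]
e^{tA} =
  [-3*t*exp(-3*t) + exp(-3*t), 3*t*exp(-3*t), -t*exp(-3*t)]
  [-3*t*exp(-3*t), 3*t*exp(-3*t) + exp(-3*t), -t*exp(-3*t)]
  [0, 0, exp(-3*t)]

Strategy: write A = P · J · P⁻¹ where J is a Jordan canonical form, so e^{tA} = P · e^{tJ} · P⁻¹, and e^{tJ} can be computed block-by-block.

A has Jordan form
J =
  [-3,  1,  0]
  [ 0, -3,  0]
  [ 0,  0, -3]
(up to reordering of blocks).

Per-block formulas:
  For a 2×2 Jordan block J_2(-3): exp(t · J_2(-3)) = e^(-3t)·(I + t·N), where N is the 2×2 nilpotent shift.
  For a 1×1 block at λ = -3: exp(t · [-3]) = [e^(-3t)].

After assembling e^{tJ} and conjugating by P, we get:

e^{tA} =
  [-3*t*exp(-3*t) + exp(-3*t), 3*t*exp(-3*t), -t*exp(-3*t)]
  [-3*t*exp(-3*t), 3*t*exp(-3*t) + exp(-3*t), -t*exp(-3*t)]
  [0, 0, exp(-3*t)]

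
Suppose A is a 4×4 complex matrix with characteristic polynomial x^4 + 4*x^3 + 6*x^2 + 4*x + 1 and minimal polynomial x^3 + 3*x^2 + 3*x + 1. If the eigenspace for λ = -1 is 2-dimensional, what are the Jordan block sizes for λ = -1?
Block sizes for λ = -1: [3, 1]

Step 1 — from the characteristic polynomial, algebraic multiplicity of λ = -1 is 4. From dim ker(A − (-1)·I) = 2, there are exactly 2 Jordan blocks for λ = -1.
Step 2 — from the minimal polynomial, the factor (x + 1)^3 tells us the largest block for λ = -1 has size 3.
Step 3 — with total size 4, 2 blocks, and largest block 3, the block sizes (in nonincreasing order) are [3, 1].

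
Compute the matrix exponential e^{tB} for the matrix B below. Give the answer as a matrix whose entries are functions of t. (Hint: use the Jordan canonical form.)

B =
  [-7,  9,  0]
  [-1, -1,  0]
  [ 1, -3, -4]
e^{tB} =
  [-3*t*exp(-4*t) + exp(-4*t), 9*t*exp(-4*t), 0]
  [-t*exp(-4*t), 3*t*exp(-4*t) + exp(-4*t), 0]
  [t*exp(-4*t), -3*t*exp(-4*t), exp(-4*t)]

Strategy: write B = P · J · P⁻¹ where J is a Jordan canonical form, so e^{tB} = P · e^{tJ} · P⁻¹, and e^{tJ} can be computed block-by-block.

B has Jordan form
J =
  [-4,  1,  0]
  [ 0, -4,  0]
  [ 0,  0, -4]
(up to reordering of blocks).

Per-block formulas:
  For a 1×1 block at λ = -4: exp(t · [-4]) = [e^(-4t)].
  For a 2×2 Jordan block J_2(-4): exp(t · J_2(-4)) = e^(-4t)·(I + t·N), where N is the 2×2 nilpotent shift.

After assembling e^{tJ} and conjugating by P, we get:

e^{tB} =
  [-3*t*exp(-4*t) + exp(-4*t), 9*t*exp(-4*t), 0]
  [-t*exp(-4*t), 3*t*exp(-4*t) + exp(-4*t), 0]
  [t*exp(-4*t), -3*t*exp(-4*t), exp(-4*t)]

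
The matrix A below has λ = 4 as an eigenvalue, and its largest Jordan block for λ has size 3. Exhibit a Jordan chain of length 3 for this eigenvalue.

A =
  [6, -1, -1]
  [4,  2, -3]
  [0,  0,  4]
A Jordan chain for λ = 4 of length 3:
v_1 = (1, 2, 0)ᵀ
v_2 = (-1, -3, 0)ᵀ
v_3 = (0, 0, 1)ᵀ

Let N = A − (4)·I. We want v_3 with N^3 v_3 = 0 but N^2 v_3 ≠ 0; then v_{j-1} := N · v_j for j = 3, …, 2.

Pick v_3 = (0, 0, 1)ᵀ.
Then v_2 = N · v_3 = (-1, -3, 0)ᵀ.
Then v_1 = N · v_2 = (1, 2, 0)ᵀ.

Sanity check: (A − (4)·I) v_1 = (0, 0, 0)ᵀ = 0. ✓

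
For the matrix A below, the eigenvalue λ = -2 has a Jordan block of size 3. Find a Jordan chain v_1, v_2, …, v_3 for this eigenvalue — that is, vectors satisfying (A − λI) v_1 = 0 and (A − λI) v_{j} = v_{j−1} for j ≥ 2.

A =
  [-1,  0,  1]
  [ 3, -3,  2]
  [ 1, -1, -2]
A Jordan chain for λ = -2 of length 3:
v_1 = (2, 2, -2)ᵀ
v_2 = (1, 3, 1)ᵀ
v_3 = (1, 0, 0)ᵀ

Let N = A − (-2)·I. We want v_3 with N^3 v_3 = 0 but N^2 v_3 ≠ 0; then v_{j-1} := N · v_j for j = 3, …, 2.

Pick v_3 = (1, 0, 0)ᵀ.
Then v_2 = N · v_3 = (1, 3, 1)ᵀ.
Then v_1 = N · v_2 = (2, 2, -2)ᵀ.

Sanity check: (A − (-2)·I) v_1 = (0, 0, 0)ᵀ = 0. ✓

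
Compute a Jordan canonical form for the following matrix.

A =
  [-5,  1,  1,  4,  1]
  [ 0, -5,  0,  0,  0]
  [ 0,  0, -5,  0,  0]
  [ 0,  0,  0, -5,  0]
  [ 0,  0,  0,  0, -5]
J_2(-5) ⊕ J_1(-5) ⊕ J_1(-5) ⊕ J_1(-5)

The characteristic polynomial is
  det(x·I − A) = x^5 + 25*x^4 + 250*x^3 + 1250*x^2 + 3125*x + 3125 = (x + 5)^5

Eigenvalues and multiplicities (the geometric multiplicity of λ is n − rank(A − λI), which equals the number of Jordan blocks for λ):
  λ = -5: algebraic multiplicity = 5, geometric multiplicity = 4

Determining the block sizes for each eigenvalue:
  λ = -5: 4 blocks summing to 5 forces exactly one block of size 2 and the rest size 1 → block sizes [2, 1, 1, 1]

Assembling the blocks gives a Jordan form
J =
  [-5,  1,  0,  0,  0]
  [ 0, -5,  0,  0,  0]
  [ 0,  0, -5,  0,  0]
  [ 0,  0,  0, -5,  0]
  [ 0,  0,  0,  0, -5]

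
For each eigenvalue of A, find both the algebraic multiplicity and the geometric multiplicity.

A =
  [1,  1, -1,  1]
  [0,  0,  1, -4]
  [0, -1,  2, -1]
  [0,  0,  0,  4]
λ = 1: alg = 3, geom = 2; λ = 4: alg = 1, geom = 1

Step 1 — factor the characteristic polynomial to read off the algebraic multiplicities:
  χ_A(x) = (x - 4)*(x - 1)^3

Step 2 — compute geometric multiplicities via the rank-nullity identity g(λ) = n − rank(A − λI):
  rank(A − (1)·I) = 2, so dim ker(A − (1)·I) = n − 2 = 2
  rank(A − (4)·I) = 3, so dim ker(A − (4)·I) = n − 3 = 1

Summary:
  λ = 1: algebraic multiplicity = 3, geometric multiplicity = 2
  λ = 4: algebraic multiplicity = 1, geometric multiplicity = 1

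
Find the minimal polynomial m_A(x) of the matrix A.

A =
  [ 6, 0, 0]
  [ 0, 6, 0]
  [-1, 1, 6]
x^2 - 12*x + 36

The characteristic polynomial is χ_A(x) = (x - 6)^3, so the eigenvalues are known. The minimal polynomial is
  m_A(x) = Π_λ (x − λ)^{k_λ}
where k_λ is the size of the *largest* Jordan block for λ (equivalently, the smallest k with (A − λI)^k v = 0 for every generalised eigenvector v of λ).

  λ = 6: largest Jordan block has size 2, contributing (x − 6)^2

So m_A(x) = (x - 6)^2 = x^2 - 12*x + 36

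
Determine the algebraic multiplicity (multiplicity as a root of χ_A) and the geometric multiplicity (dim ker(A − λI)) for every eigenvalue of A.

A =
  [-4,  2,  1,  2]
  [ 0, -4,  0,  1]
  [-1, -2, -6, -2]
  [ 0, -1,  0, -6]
λ = -5: alg = 4, geom = 2

Step 1 — factor the characteristic polynomial to read off the algebraic multiplicities:
  χ_A(x) = (x + 5)^4

Step 2 — compute geometric multiplicities via the rank-nullity identity g(λ) = n − rank(A − λI):
  rank(A − (-5)·I) = 2, so dim ker(A − (-5)·I) = n − 2 = 2

Summary:
  λ = -5: algebraic multiplicity = 4, geometric multiplicity = 2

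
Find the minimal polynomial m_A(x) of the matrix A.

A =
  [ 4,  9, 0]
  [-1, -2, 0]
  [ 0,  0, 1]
x^2 - 2*x + 1

The characteristic polynomial is χ_A(x) = (x - 1)^3, so the eigenvalues are known. The minimal polynomial is
  m_A(x) = Π_λ (x − λ)^{k_λ}
where k_λ is the size of the *largest* Jordan block for λ (equivalently, the smallest k with (A − λI)^k v = 0 for every generalised eigenvector v of λ).

  λ = 1: largest Jordan block has size 2, contributing (x − 1)^2

So m_A(x) = (x - 1)^2 = x^2 - 2*x + 1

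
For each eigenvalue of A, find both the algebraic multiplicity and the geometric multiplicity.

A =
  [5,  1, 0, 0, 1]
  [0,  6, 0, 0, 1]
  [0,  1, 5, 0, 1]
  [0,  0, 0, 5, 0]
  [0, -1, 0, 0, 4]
λ = 5: alg = 5, geom = 4

Step 1 — factor the characteristic polynomial to read off the algebraic multiplicities:
  χ_A(x) = (x - 5)^5

Step 2 — compute geometric multiplicities via the rank-nullity identity g(λ) = n − rank(A − λI):
  rank(A − (5)·I) = 1, so dim ker(A − (5)·I) = n − 1 = 4

Summary:
  λ = 5: algebraic multiplicity = 5, geometric multiplicity = 4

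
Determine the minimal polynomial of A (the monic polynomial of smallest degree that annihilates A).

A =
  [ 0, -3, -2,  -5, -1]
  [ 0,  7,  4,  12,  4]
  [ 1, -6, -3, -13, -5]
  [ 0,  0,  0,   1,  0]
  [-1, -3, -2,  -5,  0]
x^2 - 2*x + 1

The characteristic polynomial is χ_A(x) = (x - 1)^5, so the eigenvalues are known. The minimal polynomial is
  m_A(x) = Π_λ (x − λ)^{k_λ}
where k_λ is the size of the *largest* Jordan block for λ (equivalently, the smallest k with (A − λI)^k v = 0 for every generalised eigenvector v of λ).

  λ = 1: largest Jordan block has size 2, contributing (x − 1)^2

So m_A(x) = (x - 1)^2 = x^2 - 2*x + 1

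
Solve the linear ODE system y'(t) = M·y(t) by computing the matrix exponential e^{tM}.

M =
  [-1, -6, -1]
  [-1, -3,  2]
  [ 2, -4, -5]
e^{tM} =
  [4*t^2*exp(-3*t) + 2*t*exp(-3*t) + exp(-3*t), -4*t^2*exp(-3*t) - 6*t*exp(-3*t), -6*t^2*exp(-3*t) - t*exp(-3*t)]
  [t^2*exp(-3*t) - t*exp(-3*t), -t^2*exp(-3*t) + exp(-3*t), -3*t^2*exp(-3*t)/2 + 2*t*exp(-3*t)]
  [2*t^2*exp(-3*t) + 2*t*exp(-3*t), -2*t^2*exp(-3*t) - 4*t*exp(-3*t), -3*t^2*exp(-3*t) - 2*t*exp(-3*t) + exp(-3*t)]

Strategy: write M = P · J · P⁻¹ where J is a Jordan canonical form, so e^{tM} = P · e^{tJ} · P⁻¹, and e^{tJ} can be computed block-by-block.

M has Jordan form
J =
  [-3,  1,  0]
  [ 0, -3,  1]
  [ 0,  0, -3]
(up to reordering of blocks).

Per-block formulas:
  For a 3×3 Jordan block J_3(-3): exp(t · J_3(-3)) = e^(-3t)·(I + t·N + (t^2/2)·N^2), where N is the 3×3 nilpotent shift.

After assembling e^{tJ} and conjugating by P, we get:

e^{tM} =
  [4*t^2*exp(-3*t) + 2*t*exp(-3*t) + exp(-3*t), -4*t^2*exp(-3*t) - 6*t*exp(-3*t), -6*t^2*exp(-3*t) - t*exp(-3*t)]
  [t^2*exp(-3*t) - t*exp(-3*t), -t^2*exp(-3*t) + exp(-3*t), -3*t^2*exp(-3*t)/2 + 2*t*exp(-3*t)]
  [2*t^2*exp(-3*t) + 2*t*exp(-3*t), -2*t^2*exp(-3*t) - 4*t*exp(-3*t), -3*t^2*exp(-3*t) - 2*t*exp(-3*t) + exp(-3*t)]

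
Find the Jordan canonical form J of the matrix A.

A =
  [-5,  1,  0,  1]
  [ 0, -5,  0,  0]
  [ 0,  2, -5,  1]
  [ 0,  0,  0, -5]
J_2(-5) ⊕ J_2(-5)

The characteristic polynomial is
  det(x·I − A) = x^4 + 20*x^3 + 150*x^2 + 500*x + 625 = (x + 5)^4

Eigenvalues and multiplicities (the geometric multiplicity of λ is n − rank(A − λI), which equals the number of Jordan blocks for λ):
  λ = -5: algebraic multiplicity = 4, geometric multiplicity = 2

Determining the block sizes for each eigenvalue:
  λ = -5: with am = 4 and gm = 2, the partition is not yet determined (e.g. several partitions of 4 into 2 parts exist). Let N = A − (-5)·I. Computing rank(N^1) = 2, rank(N^2) = 0; the number of blocks of size ≥ j is rank(N^{j−1}) − rank(N^j), giving [2, 2]. So we have 2 block(s) of size 2 → block sizes [2, 2]

Assembling the blocks gives a Jordan form
J =
  [-5,  1,  0,  0]
  [ 0, -5,  0,  0]
  [ 0,  0, -5,  1]
  [ 0,  0,  0, -5]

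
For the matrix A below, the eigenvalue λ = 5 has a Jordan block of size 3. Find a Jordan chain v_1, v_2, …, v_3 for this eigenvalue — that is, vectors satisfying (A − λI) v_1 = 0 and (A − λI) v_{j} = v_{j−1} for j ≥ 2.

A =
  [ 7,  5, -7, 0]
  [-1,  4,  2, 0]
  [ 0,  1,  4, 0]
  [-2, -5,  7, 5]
A Jordan chain for λ = 5 of length 3:
v_1 = (-1, -1, -1, 1)ᵀ
v_2 = (2, -1, 0, -2)ᵀ
v_3 = (1, 0, 0, 0)ᵀ

Let N = A − (5)·I. We want v_3 with N^3 v_3 = 0 but N^2 v_3 ≠ 0; then v_{j-1} := N · v_j for j = 3, …, 2.

Pick v_3 = (1, 0, 0, 0)ᵀ.
Then v_2 = N · v_3 = (2, -1, 0, -2)ᵀ.
Then v_1 = N · v_2 = (-1, -1, -1, 1)ᵀ.

Sanity check: (A − (5)·I) v_1 = (0, 0, 0, 0)ᵀ = 0. ✓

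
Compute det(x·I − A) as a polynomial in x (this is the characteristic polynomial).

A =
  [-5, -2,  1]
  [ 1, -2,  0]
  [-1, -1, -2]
x^3 + 9*x^2 + 27*x + 27

Expanding det(x·I − A) (e.g. by cofactor expansion or by noting that A is similar to its Jordan form J, which has the same characteristic polynomial as A) gives
  χ_A(x) = x^3 + 9*x^2 + 27*x + 27
which factors as (x + 3)^3. The eigenvalues (with algebraic multiplicities) are λ = -3 with multiplicity 3.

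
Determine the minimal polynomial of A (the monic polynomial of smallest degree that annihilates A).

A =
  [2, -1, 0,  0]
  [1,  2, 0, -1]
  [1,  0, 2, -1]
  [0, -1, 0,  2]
x^3 - 6*x^2 + 12*x - 8

The characteristic polynomial is χ_A(x) = (x - 2)^4, so the eigenvalues are known. The minimal polynomial is
  m_A(x) = Π_λ (x − λ)^{k_λ}
where k_λ is the size of the *largest* Jordan block for λ (equivalently, the smallest k with (A − λI)^k v = 0 for every generalised eigenvector v of λ).

  λ = 2: largest Jordan block has size 3, contributing (x − 2)^3

So m_A(x) = (x - 2)^3 = x^3 - 6*x^2 + 12*x - 8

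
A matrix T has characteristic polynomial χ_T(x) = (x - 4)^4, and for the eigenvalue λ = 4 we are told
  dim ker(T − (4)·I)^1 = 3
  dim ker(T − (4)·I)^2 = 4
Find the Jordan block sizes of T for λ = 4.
Block sizes for λ = 4: [2, 1, 1]

From the dimensions of kernels of powers, the number of Jordan blocks of size at least j is d_j − d_{j−1} where d_j = dim ker(N^j) (with d_0 = 0). Computing the differences gives [3, 1].
The number of blocks of size exactly k is (#blocks of size ≥ k) − (#blocks of size ≥ k + 1), so the partition is: 2 block(s) of size 1, 1 block(s) of size 2.
In nonincreasing order the block sizes are [2, 1, 1].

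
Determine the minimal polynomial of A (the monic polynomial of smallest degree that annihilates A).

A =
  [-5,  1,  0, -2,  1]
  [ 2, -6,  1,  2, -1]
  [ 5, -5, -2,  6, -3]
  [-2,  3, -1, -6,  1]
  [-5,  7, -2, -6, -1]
x^3 + 12*x^2 + 48*x + 64

The characteristic polynomial is χ_A(x) = (x + 4)^5, so the eigenvalues are known. The minimal polynomial is
  m_A(x) = Π_λ (x − λ)^{k_λ}
where k_λ is the size of the *largest* Jordan block for λ (equivalently, the smallest k with (A − λI)^k v = 0 for every generalised eigenvector v of λ).

  λ = -4: largest Jordan block has size 3, contributing (x + 4)^3

So m_A(x) = (x + 4)^3 = x^3 + 12*x^2 + 48*x + 64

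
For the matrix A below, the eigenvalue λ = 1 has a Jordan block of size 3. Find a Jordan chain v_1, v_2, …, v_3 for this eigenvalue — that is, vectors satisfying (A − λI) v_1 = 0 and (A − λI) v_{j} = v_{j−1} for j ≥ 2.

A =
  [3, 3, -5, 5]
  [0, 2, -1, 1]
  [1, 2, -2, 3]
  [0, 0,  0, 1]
A Jordan chain for λ = 1 of length 3:
v_1 = (-1, -1, -1, 0)ᵀ
v_2 = (2, 0, 1, 0)ᵀ
v_3 = (1, 0, 0, 0)ᵀ

Let N = A − (1)·I. We want v_3 with N^3 v_3 = 0 but N^2 v_3 ≠ 0; then v_{j-1} := N · v_j for j = 3, …, 2.

Pick v_3 = (1, 0, 0, 0)ᵀ.
Then v_2 = N · v_3 = (2, 0, 1, 0)ᵀ.
Then v_1 = N · v_2 = (-1, -1, -1, 0)ᵀ.

Sanity check: (A − (1)·I) v_1 = (0, 0, 0, 0)ᵀ = 0. ✓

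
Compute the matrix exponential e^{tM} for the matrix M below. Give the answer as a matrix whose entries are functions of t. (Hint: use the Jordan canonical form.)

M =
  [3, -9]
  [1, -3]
e^{tM} =
  [3*t + 1, -9*t]
  [t, 1 - 3*t]

Strategy: write M = P · J · P⁻¹ where J is a Jordan canonical form, so e^{tM} = P · e^{tJ} · P⁻¹, and e^{tJ} can be computed block-by-block.

M has Jordan form
J =
  [0, 1]
  [0, 0]
(up to reordering of blocks).

Per-block formulas:
  For a 2×2 Jordan block J_2(0): exp(t · J_2(0)) = e^(0t)·(I + t·N), where N is the 2×2 nilpotent shift.

After assembling e^{tJ} and conjugating by P, we get:

e^{tM} =
  [3*t + 1, -9*t]
  [t, 1 - 3*t]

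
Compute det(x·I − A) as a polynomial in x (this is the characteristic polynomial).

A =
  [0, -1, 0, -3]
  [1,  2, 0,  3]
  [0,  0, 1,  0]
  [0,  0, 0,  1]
x^4 - 4*x^3 + 6*x^2 - 4*x + 1

Expanding det(x·I − A) (e.g. by cofactor expansion or by noting that A is similar to its Jordan form J, which has the same characteristic polynomial as A) gives
  χ_A(x) = x^4 - 4*x^3 + 6*x^2 - 4*x + 1
which factors as (x - 1)^4. The eigenvalues (with algebraic multiplicities) are λ = 1 with multiplicity 4.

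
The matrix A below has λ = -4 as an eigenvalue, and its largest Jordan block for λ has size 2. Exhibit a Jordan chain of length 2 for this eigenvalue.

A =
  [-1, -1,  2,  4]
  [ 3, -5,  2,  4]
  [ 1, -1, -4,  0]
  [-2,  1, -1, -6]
A Jordan chain for λ = -4 of length 2:
v_1 = (3, 3, 1, -2)ᵀ
v_2 = (1, 0, 0, 0)ᵀ

Let N = A − (-4)·I. We want v_2 with N^2 v_2 = 0 but N^1 v_2 ≠ 0; then v_{j-1} := N · v_j for j = 2, …, 2.

Pick v_2 = (1, 0, 0, 0)ᵀ.
Then v_1 = N · v_2 = (3, 3, 1, -2)ᵀ.

Sanity check: (A − (-4)·I) v_1 = (0, 0, 0, 0)ᵀ = 0. ✓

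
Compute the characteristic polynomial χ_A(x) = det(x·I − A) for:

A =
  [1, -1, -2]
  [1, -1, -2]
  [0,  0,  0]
x^3

Expanding det(x·I − A) (e.g. by cofactor expansion or by noting that A is similar to its Jordan form J, which has the same characteristic polynomial as A) gives
  χ_A(x) = x^3
which factors as x^3. The eigenvalues (with algebraic multiplicities) are λ = 0 with multiplicity 3.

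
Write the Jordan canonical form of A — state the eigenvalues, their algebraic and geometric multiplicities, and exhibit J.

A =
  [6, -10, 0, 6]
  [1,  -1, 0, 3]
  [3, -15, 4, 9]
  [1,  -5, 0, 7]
J_2(4) ⊕ J_1(4) ⊕ J_1(4)

The characteristic polynomial is
  det(x·I − A) = x^4 - 16*x^3 + 96*x^2 - 256*x + 256 = (x - 4)^4

Eigenvalues and multiplicities (the geometric multiplicity of λ is n − rank(A − λI), which equals the number of Jordan blocks for λ):
  λ = 4: algebraic multiplicity = 4, geometric multiplicity = 3

Determining the block sizes for each eigenvalue:
  λ = 4: 3 blocks summing to 4 forces exactly one block of size 2 and the rest size 1 → block sizes [2, 1, 1]

Assembling the blocks gives a Jordan form
J =
  [4, 1, 0, 0]
  [0, 4, 0, 0]
  [0, 0, 4, 0]
  [0, 0, 0, 4]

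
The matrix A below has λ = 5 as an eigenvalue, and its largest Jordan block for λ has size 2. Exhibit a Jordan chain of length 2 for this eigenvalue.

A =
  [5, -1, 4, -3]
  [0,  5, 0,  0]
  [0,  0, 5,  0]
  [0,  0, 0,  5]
A Jordan chain for λ = 5 of length 2:
v_1 = (-1, 0, 0, 0)ᵀ
v_2 = (0, 1, 0, 0)ᵀ

Let N = A − (5)·I. We want v_2 with N^2 v_2 = 0 but N^1 v_2 ≠ 0; then v_{j-1} := N · v_j for j = 2, …, 2.

Pick v_2 = (0, 1, 0, 0)ᵀ.
Then v_1 = N · v_2 = (-1, 0, 0, 0)ᵀ.

Sanity check: (A − (5)·I) v_1 = (0, 0, 0, 0)ᵀ = 0. ✓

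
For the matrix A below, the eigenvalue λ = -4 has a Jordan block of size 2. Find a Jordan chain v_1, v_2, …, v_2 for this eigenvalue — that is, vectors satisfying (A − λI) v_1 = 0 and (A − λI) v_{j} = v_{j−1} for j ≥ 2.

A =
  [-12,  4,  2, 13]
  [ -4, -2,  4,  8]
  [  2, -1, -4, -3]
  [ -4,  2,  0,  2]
A Jordan chain for λ = -4 of length 2:
v_1 = (-8, -4, 2, -4)ᵀ
v_2 = (1, 0, 0, 0)ᵀ

Let N = A − (-4)·I. We want v_2 with N^2 v_2 = 0 but N^1 v_2 ≠ 0; then v_{j-1} := N · v_j for j = 2, …, 2.

Pick v_2 = (1, 0, 0, 0)ᵀ.
Then v_1 = N · v_2 = (-8, -4, 2, -4)ᵀ.

Sanity check: (A − (-4)·I) v_1 = (0, 0, 0, 0)ᵀ = 0. ✓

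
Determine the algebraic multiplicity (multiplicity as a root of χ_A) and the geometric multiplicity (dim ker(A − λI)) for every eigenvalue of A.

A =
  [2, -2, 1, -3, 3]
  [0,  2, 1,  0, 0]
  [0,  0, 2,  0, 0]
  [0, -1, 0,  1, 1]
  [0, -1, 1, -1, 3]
λ = 2: alg = 5, geom = 2

Step 1 — factor the characteristic polynomial to read off the algebraic multiplicities:
  χ_A(x) = (x - 2)^5

Step 2 — compute geometric multiplicities via the rank-nullity identity g(λ) = n − rank(A − λI):
  rank(A − (2)·I) = 3, so dim ker(A − (2)·I) = n − 3 = 2

Summary:
  λ = 2: algebraic multiplicity = 5, geometric multiplicity = 2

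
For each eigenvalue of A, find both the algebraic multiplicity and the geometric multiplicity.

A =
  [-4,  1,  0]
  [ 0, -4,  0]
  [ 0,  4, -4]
λ = -4: alg = 3, geom = 2

Step 1 — factor the characteristic polynomial to read off the algebraic multiplicities:
  χ_A(x) = (x + 4)^3

Step 2 — compute geometric multiplicities via the rank-nullity identity g(λ) = n − rank(A − λI):
  rank(A − (-4)·I) = 1, so dim ker(A − (-4)·I) = n − 1 = 2

Summary:
  λ = -4: algebraic multiplicity = 3, geometric multiplicity = 2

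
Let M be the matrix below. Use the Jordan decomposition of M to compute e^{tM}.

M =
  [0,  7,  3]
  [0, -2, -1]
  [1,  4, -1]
e^{tM} =
  [2*t^2*exp(-t) + t*exp(-t) + exp(-t), 6*t^2*exp(-t) + 7*t*exp(-t), -2*t^2*exp(-t) + 3*t*exp(-t)]
  [-t^2*exp(-t)/2, -3*t^2*exp(-t)/2 - t*exp(-t) + exp(-t), t^2*exp(-t)/2 - t*exp(-t)]
  [t^2*exp(-t)/2 + t*exp(-t), 3*t^2*exp(-t)/2 + 4*t*exp(-t), -t^2*exp(-t)/2 + exp(-t)]

Strategy: write M = P · J · P⁻¹ where J is a Jordan canonical form, so e^{tM} = P · e^{tJ} · P⁻¹, and e^{tJ} can be computed block-by-block.

M has Jordan form
J =
  [-1,  1,  0]
  [ 0, -1,  1]
  [ 0,  0, -1]
(up to reordering of blocks).

Per-block formulas:
  For a 3×3 Jordan block J_3(-1): exp(t · J_3(-1)) = e^(-1t)·(I + t·N + (t^2/2)·N^2), where N is the 3×3 nilpotent shift.

After assembling e^{tJ} and conjugating by P, we get:

e^{tM} =
  [2*t^2*exp(-t) + t*exp(-t) + exp(-t), 6*t^2*exp(-t) + 7*t*exp(-t), -2*t^2*exp(-t) + 3*t*exp(-t)]
  [-t^2*exp(-t)/2, -3*t^2*exp(-t)/2 - t*exp(-t) + exp(-t), t^2*exp(-t)/2 - t*exp(-t)]
  [t^2*exp(-t)/2 + t*exp(-t), 3*t^2*exp(-t)/2 + 4*t*exp(-t), -t^2*exp(-t)/2 + exp(-t)]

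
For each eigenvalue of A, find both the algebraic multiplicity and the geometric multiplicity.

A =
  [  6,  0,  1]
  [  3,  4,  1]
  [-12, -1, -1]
λ = 3: alg = 3, geom = 1

Step 1 — factor the characteristic polynomial to read off the algebraic multiplicities:
  χ_A(x) = (x - 3)^3

Step 2 — compute geometric multiplicities via the rank-nullity identity g(λ) = n − rank(A − λI):
  rank(A − (3)·I) = 2, so dim ker(A − (3)·I) = n − 2 = 1

Summary:
  λ = 3: algebraic multiplicity = 3, geometric multiplicity = 1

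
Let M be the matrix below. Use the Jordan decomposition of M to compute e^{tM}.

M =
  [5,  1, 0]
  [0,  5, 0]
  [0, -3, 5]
e^{tM} =
  [exp(5*t), t*exp(5*t), 0]
  [0, exp(5*t), 0]
  [0, -3*t*exp(5*t), exp(5*t)]

Strategy: write M = P · J · P⁻¹ where J is a Jordan canonical form, so e^{tM} = P · e^{tJ} · P⁻¹, and e^{tJ} can be computed block-by-block.

M has Jordan form
J =
  [5, 1, 0]
  [0, 5, 0]
  [0, 0, 5]
(up to reordering of blocks).

Per-block formulas:
  For a 1×1 block at λ = 5: exp(t · [5]) = [e^(5t)].
  For a 2×2 Jordan block J_2(5): exp(t · J_2(5)) = e^(5t)·(I + t·N), where N is the 2×2 nilpotent shift.

After assembling e^{tJ} and conjugating by P, we get:

e^{tM} =
  [exp(5*t), t*exp(5*t), 0]
  [0, exp(5*t), 0]
  [0, -3*t*exp(5*t), exp(5*t)]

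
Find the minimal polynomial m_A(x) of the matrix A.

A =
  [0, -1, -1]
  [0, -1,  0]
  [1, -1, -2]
x^2 + 2*x + 1

The characteristic polynomial is χ_A(x) = (x + 1)^3, so the eigenvalues are known. The minimal polynomial is
  m_A(x) = Π_λ (x − λ)^{k_λ}
where k_λ is the size of the *largest* Jordan block for λ (equivalently, the smallest k with (A − λI)^k v = 0 for every generalised eigenvector v of λ).

  λ = -1: largest Jordan block has size 2, contributing (x + 1)^2

So m_A(x) = (x + 1)^2 = x^2 + 2*x + 1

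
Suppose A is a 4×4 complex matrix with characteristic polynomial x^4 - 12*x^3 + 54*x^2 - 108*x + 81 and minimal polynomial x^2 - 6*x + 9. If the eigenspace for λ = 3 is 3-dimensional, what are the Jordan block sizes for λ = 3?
Block sizes for λ = 3: [2, 1, 1]

Step 1 — from the characteristic polynomial, algebraic multiplicity of λ = 3 is 4. From dim ker(A − (3)·I) = 3, there are exactly 3 Jordan blocks for λ = 3.
Step 2 — from the minimal polynomial, the factor (x − 3)^2 tells us the largest block for λ = 3 has size 2.
Step 3 — with total size 4, 3 blocks, and largest block 2, the block sizes (in nonincreasing order) are [2, 1, 1].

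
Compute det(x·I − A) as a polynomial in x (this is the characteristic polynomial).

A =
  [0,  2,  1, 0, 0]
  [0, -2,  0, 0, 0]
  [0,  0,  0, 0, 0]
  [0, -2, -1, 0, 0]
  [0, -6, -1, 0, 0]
x^5 + 2*x^4

Expanding det(x·I − A) (e.g. by cofactor expansion or by noting that A is similar to its Jordan form J, which has the same characteristic polynomial as A) gives
  χ_A(x) = x^5 + 2*x^4
which factors as x^4*(x + 2). The eigenvalues (with algebraic multiplicities) are λ = -2 with multiplicity 1, λ = 0 with multiplicity 4.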